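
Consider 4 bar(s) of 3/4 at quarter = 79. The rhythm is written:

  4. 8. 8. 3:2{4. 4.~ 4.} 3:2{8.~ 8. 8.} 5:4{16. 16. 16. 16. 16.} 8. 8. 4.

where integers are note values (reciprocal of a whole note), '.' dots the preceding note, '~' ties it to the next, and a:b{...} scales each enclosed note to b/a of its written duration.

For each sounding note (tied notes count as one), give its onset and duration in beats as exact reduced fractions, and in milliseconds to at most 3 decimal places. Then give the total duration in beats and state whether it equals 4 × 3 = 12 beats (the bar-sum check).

1) 0.0ms=0b +1139.241ms=3/2b
2) 1139.241ms=3/2b +569.62ms=3/4b
3) 1708.861ms=9/4b +569.62ms=3/4b
4) 2278.481ms=3b +759.494ms=1b
5) 3037.975ms=4b +1518.987ms=2b
6) 4556.962ms=6b +759.494ms=1b
7) 5316.456ms=7b +379.747ms=1/2b
8) 5696.203ms=15/2b +227.848ms=3/10b
9) 5924.051ms=39/5b +227.848ms=3/10b
10) 6151.899ms=81/10b +227.848ms=3/10b
11) 6379.747ms=42/5b +227.848ms=3/10b
12) 6607.595ms=87/10b +227.848ms=3/10b
13) 6835.443ms=9b +569.62ms=3/4b
14) 7405.063ms=39/4b +569.62ms=3/4b
15) 7974.684ms=21/2b +1139.241ms=3/2b
Σ=12b of 12 (79bpm 3/4) — PASS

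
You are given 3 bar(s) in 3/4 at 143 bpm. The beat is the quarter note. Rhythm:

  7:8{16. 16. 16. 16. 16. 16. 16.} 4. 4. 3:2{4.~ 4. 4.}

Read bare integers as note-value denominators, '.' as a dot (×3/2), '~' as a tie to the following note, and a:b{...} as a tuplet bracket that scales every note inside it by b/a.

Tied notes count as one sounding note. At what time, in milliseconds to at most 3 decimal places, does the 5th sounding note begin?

note 5 onset = 12/7b = 719.281ms

1. 0.0ms @ 0 + 179.82ms (3/7)
2. 179.82ms @ 3/7 + 179.82ms (3/7)
3. 359.64ms @ 6/7 + 179.82ms (3/7)
4. 539.461ms @ 9/7 + 179.82ms (3/7)
5. 719.281ms @ 12/7 + 179.82ms (3/7)
6. 899.101ms @ 15/7 + 179.82ms (3/7)
7. 1078.921ms @ 18/7 + 179.82ms (3/7)
8. 1258.741ms @ 3 + 629.371ms (3/2)
9. 1888.112ms @ 9/2 + 629.371ms (3/2)
10. 2517.483ms @ 6 + 839.161ms (2)
11. 3356.643ms @ 8 + 419.58ms (1)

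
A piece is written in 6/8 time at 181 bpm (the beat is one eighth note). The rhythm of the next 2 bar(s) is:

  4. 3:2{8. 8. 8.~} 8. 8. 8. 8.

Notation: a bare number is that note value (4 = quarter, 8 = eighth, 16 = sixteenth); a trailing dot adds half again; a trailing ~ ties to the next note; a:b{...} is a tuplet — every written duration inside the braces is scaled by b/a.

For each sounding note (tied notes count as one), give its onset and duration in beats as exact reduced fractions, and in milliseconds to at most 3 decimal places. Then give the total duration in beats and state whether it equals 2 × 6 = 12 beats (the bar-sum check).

1) 0.0ms=0b +994.475ms=3b
2) 994.475ms=3b +331.492ms=1b
3) 1325.967ms=4b +331.492ms=1b
4) 1657.459ms=5b +828.729ms=5/2b
5) 2486.188ms=15/2b +497.238ms=3/2b
6) 2983.425ms=9b +497.238ms=3/2b
7) 3480.663ms=21/2b +497.238ms=3/2b
Σ=12b of 12 (181bpm 6/8) — PASS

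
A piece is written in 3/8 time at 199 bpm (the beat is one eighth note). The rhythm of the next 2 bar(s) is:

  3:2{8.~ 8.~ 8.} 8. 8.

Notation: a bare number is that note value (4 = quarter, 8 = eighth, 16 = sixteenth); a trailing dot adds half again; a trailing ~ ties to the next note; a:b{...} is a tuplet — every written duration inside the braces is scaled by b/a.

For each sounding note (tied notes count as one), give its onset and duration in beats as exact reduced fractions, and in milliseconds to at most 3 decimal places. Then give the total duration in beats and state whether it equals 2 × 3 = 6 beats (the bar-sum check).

1) 0.0ms=0b +904.523ms=3b
2) 904.523ms=3b +452.261ms=3/2b
3) 1356.784ms=9/2b +452.261ms=3/2b
Σ=6b of 6 (199bpm 3/8) — PASS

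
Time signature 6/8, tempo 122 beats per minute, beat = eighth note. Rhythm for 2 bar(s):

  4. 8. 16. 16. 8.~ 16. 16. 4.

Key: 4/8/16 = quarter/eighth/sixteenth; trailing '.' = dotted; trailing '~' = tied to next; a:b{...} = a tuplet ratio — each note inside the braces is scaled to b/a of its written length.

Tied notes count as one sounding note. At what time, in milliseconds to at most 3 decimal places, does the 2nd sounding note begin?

note 2 onset = 3b = 1475.41ms

1. 0.0ms @ 0 + 1475.41ms (3)
2. 1475.41ms @ 3 + 737.705ms (3/2)
3. 2213.115ms @ 9/2 + 368.852ms (3/4)
4. 2581.967ms @ 21/4 + 368.852ms (3/4)
5. 2950.82ms @ 6 + 1106.557ms (9/4)
6. 4057.377ms @ 33/4 + 368.852ms (3/4)
7. 4426.23ms @ 9 + 1475.41ms (3)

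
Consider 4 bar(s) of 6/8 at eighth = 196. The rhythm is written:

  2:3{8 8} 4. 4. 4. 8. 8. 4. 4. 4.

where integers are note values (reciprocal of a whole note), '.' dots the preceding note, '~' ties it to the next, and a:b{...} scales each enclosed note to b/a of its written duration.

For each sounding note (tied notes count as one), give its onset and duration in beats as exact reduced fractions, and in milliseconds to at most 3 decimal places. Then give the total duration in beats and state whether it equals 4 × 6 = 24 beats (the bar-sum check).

1) 0.0ms=0b +459.184ms=3/2b
2) 459.184ms=3/2b +459.184ms=3/2b
3) 918.367ms=3b +918.367ms=3b
4) 1836.735ms=6b +918.367ms=3b
5) 2755.102ms=9b +918.367ms=3b
6) 3673.469ms=12b +459.184ms=3/2b
7) 4132.653ms=27/2b +459.184ms=3/2b
8) 4591.837ms=15b +918.367ms=3b
9) 5510.204ms=18b +918.367ms=3b
10) 6428.571ms=21b +918.367ms=3b
Σ=24b of 24 (196bpm 6/8) — PASS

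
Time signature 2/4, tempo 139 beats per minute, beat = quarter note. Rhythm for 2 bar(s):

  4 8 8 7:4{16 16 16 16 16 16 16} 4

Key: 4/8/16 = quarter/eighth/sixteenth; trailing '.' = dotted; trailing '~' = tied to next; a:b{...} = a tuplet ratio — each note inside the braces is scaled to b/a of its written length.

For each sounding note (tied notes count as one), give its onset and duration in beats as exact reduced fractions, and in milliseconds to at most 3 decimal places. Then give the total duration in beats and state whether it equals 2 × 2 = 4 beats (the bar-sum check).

1) 0.0ms=0b +431.655ms=1b
2) 431.655ms=1b +215.827ms=1/2b
3) 647.482ms=3/2b +215.827ms=1/2b
4) 863.309ms=2b +61.665ms=1/7b
5) 924.974ms=15/7b +61.665ms=1/7b
6) 986.639ms=16/7b +61.665ms=1/7b
7) 1048.304ms=17/7b +61.665ms=1/7b
8) 1109.969ms=18/7b +61.665ms=1/7b
9) 1171.634ms=19/7b +61.665ms=1/7b
10) 1233.299ms=20/7b +61.665ms=1/7b
11) 1294.964ms=3b +431.655ms=1b
Σ=4b of 4 (139bpm 2/4) — PASS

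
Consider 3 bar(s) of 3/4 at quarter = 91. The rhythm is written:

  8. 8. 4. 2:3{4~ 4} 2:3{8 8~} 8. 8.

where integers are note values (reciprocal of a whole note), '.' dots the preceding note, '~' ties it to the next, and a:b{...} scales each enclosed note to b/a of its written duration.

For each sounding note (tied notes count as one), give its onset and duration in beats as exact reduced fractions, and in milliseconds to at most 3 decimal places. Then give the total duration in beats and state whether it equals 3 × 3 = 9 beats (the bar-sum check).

1) 0.0ms=0b +494.505ms=3/4b
2) 494.505ms=3/4b +494.505ms=3/4b
3) 989.011ms=3/2b +989.011ms=3/2b
4) 1978.022ms=3b +1978.022ms=3b
5) 3956.044ms=6b +494.505ms=3/4b
6) 4450.549ms=27/4b +989.011ms=3/2b
7) 5439.56ms=33/4b +494.505ms=3/4b
Σ=9b of 9 (91bpm 3/4) — PASS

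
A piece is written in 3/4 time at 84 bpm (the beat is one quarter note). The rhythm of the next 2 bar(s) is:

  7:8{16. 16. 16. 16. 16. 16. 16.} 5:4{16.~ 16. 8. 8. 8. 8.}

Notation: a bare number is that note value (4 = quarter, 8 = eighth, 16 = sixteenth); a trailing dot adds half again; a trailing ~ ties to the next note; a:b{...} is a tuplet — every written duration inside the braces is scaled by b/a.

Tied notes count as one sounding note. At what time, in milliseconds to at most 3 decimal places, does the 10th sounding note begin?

note 10 onset = 21/5b = 3000.0ms

1. 0.0ms @ 0 + 306.122ms (3/7)
2. 306.122ms @ 3/7 + 306.122ms (3/7)
3. 612.245ms @ 6/7 + 306.122ms (3/7)
4. 918.367ms @ 9/7 + 306.122ms (3/7)
5. 1224.49ms @ 12/7 + 306.122ms (3/7)
6. 1530.612ms @ 15/7 + 306.122ms (3/7)
7. 1836.735ms @ 18/7 + 306.122ms (3/7)
8. 2142.857ms @ 3 + 428.571ms (3/5)
9. 2571.429ms @ 18/5 + 428.571ms (3/5)
10. 3000.0ms @ 21/5 + 428.571ms (3/5)
11. 3428.571ms @ 24/5 + 428.571ms (3/5)
12. 3857.143ms @ 27/5 + 428.571ms (3/5)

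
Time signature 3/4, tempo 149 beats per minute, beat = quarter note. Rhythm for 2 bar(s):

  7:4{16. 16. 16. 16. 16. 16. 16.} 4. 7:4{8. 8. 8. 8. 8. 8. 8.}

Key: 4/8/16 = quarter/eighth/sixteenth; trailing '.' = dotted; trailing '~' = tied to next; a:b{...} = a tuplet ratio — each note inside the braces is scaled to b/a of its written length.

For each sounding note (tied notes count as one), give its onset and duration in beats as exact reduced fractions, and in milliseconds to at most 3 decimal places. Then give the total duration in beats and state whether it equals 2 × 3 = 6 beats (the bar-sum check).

1) 0.0ms=0b +86.29ms=3/14b
2) 86.29ms=3/14b +86.29ms=3/14b
3) 172.579ms=3/7b +86.29ms=3/14b
4) 258.869ms=9/14b +86.29ms=3/14b
5) 345.158ms=6/7b +86.29ms=3/14b
6) 431.448ms=15/14b +86.29ms=3/14b
7) 517.737ms=9/7b +86.29ms=3/14b
8) 604.027ms=3/2b +604.027ms=3/2b
9) 1208.054ms=3b +172.579ms=3/7b
10) 1380.633ms=24/7b +172.579ms=3/7b
11) 1553.212ms=27/7b +172.579ms=3/7b
12) 1725.791ms=30/7b +172.579ms=3/7b
13) 1898.37ms=33/7b +172.579ms=3/7b
14) 2070.949ms=36/7b +172.579ms=3/7b
15) 2243.528ms=39/7b +172.579ms=3/7b
Σ=6b of 6 (149bpm 3/4) — PASS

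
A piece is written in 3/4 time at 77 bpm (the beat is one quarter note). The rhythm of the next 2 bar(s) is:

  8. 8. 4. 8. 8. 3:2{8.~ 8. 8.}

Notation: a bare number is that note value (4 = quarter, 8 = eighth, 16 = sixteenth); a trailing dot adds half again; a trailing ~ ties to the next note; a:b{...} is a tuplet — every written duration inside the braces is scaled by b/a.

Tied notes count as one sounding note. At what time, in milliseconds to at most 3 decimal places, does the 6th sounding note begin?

note 6 onset = 9/2b = 3506.494ms

1. 0.0ms @ 0 + 584.416ms (3/4)
2. 584.416ms @ 3/4 + 584.416ms (3/4)
3. 1168.831ms @ 3/2 + 1168.831ms (3/2)
4. 2337.662ms @ 3 + 584.416ms (3/4)
5. 2922.078ms @ 15/4 + 584.416ms (3/4)
6. 3506.494ms @ 9/2 + 779.221ms (1)
7. 4285.714ms @ 11/2 + 389.61ms (1/2)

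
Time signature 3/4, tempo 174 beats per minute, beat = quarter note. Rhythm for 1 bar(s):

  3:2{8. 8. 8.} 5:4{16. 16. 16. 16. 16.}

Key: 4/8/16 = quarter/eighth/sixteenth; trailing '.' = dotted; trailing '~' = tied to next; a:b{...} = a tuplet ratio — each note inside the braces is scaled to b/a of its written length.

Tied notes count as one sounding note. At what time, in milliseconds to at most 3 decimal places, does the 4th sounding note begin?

note 4 onset = 3/2b = 517.241ms

1. 0.0ms @ 0 + 172.414ms (1/2)
2. 172.414ms @ 1/2 + 172.414ms (1/2)
3. 344.828ms @ 1 + 172.414ms (1/2)
4. 517.241ms @ 3/2 + 103.448ms (3/10)
5. 620.69ms @ 9/5 + 103.448ms (3/10)
6. 724.138ms @ 21/10 + 103.448ms (3/10)
7. 827.586ms @ 12/5 + 103.448ms (3/10)
8. 931.034ms @ 27/10 + 103.448ms (3/10)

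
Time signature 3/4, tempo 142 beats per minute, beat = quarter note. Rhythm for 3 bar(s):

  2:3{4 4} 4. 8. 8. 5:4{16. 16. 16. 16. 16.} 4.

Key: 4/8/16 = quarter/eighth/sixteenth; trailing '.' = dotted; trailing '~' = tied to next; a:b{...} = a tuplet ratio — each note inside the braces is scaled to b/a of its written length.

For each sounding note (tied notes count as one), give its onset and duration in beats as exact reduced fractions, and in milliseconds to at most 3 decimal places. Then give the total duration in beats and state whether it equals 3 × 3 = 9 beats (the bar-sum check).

1) 0.0ms=0b +633.803ms=3/2b
2) 633.803ms=3/2b +633.803ms=3/2b
3) 1267.606ms=3b +633.803ms=3/2b
4) 1901.408ms=9/2b +316.901ms=3/4b
5) 2218.31ms=21/4b +316.901ms=3/4b
6) 2535.211ms=6b +126.761ms=3/10b
7) 2661.972ms=63/10b +126.761ms=3/10b
8) 2788.732ms=33/5b +126.761ms=3/10b
9) 2915.493ms=69/10b +126.761ms=3/10b
10) 3042.254ms=36/5b +126.761ms=3/10b
11) 3169.014ms=15/2b +633.803ms=3/2b
Σ=9b of 9 (142bpm 3/4) — PASS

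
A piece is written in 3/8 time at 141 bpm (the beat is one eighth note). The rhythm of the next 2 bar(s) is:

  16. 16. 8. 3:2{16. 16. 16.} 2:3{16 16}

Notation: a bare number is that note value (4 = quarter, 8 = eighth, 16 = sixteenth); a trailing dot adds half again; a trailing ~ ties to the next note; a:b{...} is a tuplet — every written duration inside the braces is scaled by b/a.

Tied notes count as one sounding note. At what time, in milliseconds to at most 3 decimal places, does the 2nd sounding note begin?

1. 0.0ms @ 0 + 319.149ms (3/4)
2. 319.149ms @ 3/4 + 319.149ms (3/4)
3. 638.298ms @ 3/2 + 638.298ms (3/2)
4. 1276.596ms @ 3 + 212.766ms (1/2)
5. 1489.362ms @ 7/2 + 212.766ms (1/2)
6. 1702.128ms @ 4 + 212.766ms (1/2)
7. 1914.894ms @ 9/2 + 319.149ms (3/4)
8. 2234.043ms @ 21/4 + 319.149ms (3/4)

note 2 onset = 3/4b = 319.149ms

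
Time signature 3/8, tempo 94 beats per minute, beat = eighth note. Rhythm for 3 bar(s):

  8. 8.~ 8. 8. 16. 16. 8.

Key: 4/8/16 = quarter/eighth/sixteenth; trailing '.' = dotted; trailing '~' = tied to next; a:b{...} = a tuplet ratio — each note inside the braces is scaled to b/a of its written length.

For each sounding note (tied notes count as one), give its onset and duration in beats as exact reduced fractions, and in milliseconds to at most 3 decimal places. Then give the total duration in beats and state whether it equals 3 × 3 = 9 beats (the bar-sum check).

1) 0.0ms=0b +957.447ms=3/2b
2) 957.447ms=3/2b +1914.894ms=3b
3) 2872.34ms=9/2b +957.447ms=3/2b
4) 3829.787ms=6b +478.723ms=3/4b
5) 4308.511ms=27/4b +478.723ms=3/4b
6) 4787.234ms=15/2b +957.447ms=3/2b
Σ=9b of 9 (94bpm 3/8) — PASS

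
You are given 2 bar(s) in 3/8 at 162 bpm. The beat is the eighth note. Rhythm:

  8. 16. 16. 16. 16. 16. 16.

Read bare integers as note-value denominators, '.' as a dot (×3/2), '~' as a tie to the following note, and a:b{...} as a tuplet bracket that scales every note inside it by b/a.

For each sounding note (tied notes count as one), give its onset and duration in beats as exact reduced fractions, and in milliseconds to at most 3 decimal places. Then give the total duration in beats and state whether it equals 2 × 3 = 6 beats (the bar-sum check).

1) 0.0ms=0b +555.556ms=3/2b
2) 555.556ms=3/2b +277.778ms=3/4b
3) 833.333ms=9/4b +277.778ms=3/4b
4) 1111.111ms=3b +277.778ms=3/4b
5) 1388.889ms=15/4b +277.778ms=3/4b
6) 1666.667ms=9/2b +277.778ms=3/4b
7) 1944.444ms=21/4b +277.778ms=3/4b
Σ=6b of 6 (162bpm 3/8) — PASS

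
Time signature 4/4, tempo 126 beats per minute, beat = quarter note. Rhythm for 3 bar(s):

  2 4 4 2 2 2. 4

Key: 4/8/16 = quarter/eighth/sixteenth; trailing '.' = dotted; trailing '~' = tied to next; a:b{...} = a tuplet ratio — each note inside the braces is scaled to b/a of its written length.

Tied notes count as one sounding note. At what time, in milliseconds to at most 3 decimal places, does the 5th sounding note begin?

note 5 onset = 6b = 2857.143ms

1. 0.0ms @ 0 + 952.381ms (2)
2. 952.381ms @ 2 + 476.19ms (1)
3. 1428.571ms @ 3 + 476.19ms (1)
4. 1904.762ms @ 4 + 952.381ms (2)
5. 2857.143ms @ 6 + 952.381ms (2)
6. 3809.524ms @ 8 + 1428.571ms (3)
7. 5238.095ms @ 11 + 476.19ms (1)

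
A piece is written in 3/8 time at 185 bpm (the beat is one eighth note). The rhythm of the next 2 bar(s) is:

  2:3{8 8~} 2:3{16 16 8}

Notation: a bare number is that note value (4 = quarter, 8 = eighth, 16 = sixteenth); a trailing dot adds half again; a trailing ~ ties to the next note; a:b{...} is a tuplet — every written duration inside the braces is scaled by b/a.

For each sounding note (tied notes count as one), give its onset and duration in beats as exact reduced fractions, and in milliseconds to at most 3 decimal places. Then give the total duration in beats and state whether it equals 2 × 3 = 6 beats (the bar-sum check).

1) 0.0ms=0b +486.486ms=3/2b
2) 486.486ms=3/2b +729.73ms=9/4b
3) 1216.216ms=15/4b +243.243ms=3/4b
4) 1459.459ms=9/2b +486.486ms=3/2b
Σ=6b of 6 (185bpm 3/8) — PASS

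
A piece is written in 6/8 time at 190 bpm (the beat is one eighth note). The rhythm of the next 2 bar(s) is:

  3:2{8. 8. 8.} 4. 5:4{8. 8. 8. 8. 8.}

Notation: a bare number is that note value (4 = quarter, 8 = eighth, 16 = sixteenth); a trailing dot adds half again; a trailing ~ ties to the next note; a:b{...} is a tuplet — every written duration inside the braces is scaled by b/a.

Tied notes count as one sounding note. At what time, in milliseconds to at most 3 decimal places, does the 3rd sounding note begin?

note 3 onset = 2b = 631.579ms

1. 0.0ms @ 0 + 315.789ms (1)
2. 315.789ms @ 1 + 315.789ms (1)
3. 631.579ms @ 2 + 315.789ms (1)
4. 947.368ms @ 3 + 947.368ms (3)
5. 1894.737ms @ 6 + 378.947ms (6/5)
6. 2273.684ms @ 36/5 + 378.947ms (6/5)
7. 2652.632ms @ 42/5 + 378.947ms (6/5)
8. 3031.579ms @ 48/5 + 378.947ms (6/5)
9. 3410.526ms @ 54/5 + 378.947ms (6/5)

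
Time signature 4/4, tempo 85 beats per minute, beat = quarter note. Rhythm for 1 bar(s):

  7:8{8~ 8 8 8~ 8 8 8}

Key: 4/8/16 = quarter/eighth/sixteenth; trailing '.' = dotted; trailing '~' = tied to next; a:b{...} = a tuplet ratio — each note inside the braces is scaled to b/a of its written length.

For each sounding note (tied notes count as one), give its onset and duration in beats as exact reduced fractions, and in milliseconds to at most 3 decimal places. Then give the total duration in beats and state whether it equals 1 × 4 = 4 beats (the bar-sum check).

1) 0.0ms=0b +806.723ms=8/7b
2) 806.723ms=8/7b +403.361ms=4/7b
3) 1210.084ms=12/7b +806.723ms=8/7b
4) 2016.807ms=20/7b +403.361ms=4/7b
5) 2420.168ms=24/7b +403.361ms=4/7b
Σ=4b of 4 (85bpm 4/4) — PASS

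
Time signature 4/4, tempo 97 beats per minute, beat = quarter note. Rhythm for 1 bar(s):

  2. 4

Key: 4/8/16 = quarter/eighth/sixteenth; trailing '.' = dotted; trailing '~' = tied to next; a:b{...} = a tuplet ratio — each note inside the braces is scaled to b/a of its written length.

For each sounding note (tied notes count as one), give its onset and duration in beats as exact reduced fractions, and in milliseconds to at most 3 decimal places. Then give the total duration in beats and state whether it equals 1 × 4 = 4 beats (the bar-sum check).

1) 0.0ms=0b +1855.67ms=3b
2) 1855.67ms=3b +618.557ms=1b
Σ=4b of 4 (97bpm 4/4) — PASS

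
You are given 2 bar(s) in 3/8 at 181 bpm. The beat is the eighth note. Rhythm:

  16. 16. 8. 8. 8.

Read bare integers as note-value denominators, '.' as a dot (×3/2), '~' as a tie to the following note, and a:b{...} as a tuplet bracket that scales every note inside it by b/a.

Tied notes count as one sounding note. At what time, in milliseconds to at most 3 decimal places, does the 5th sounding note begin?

note 5 onset = 9/2b = 1491.713ms

1. 0.0ms @ 0 + 248.619ms (3/4)
2. 248.619ms @ 3/4 + 248.619ms (3/4)
3. 497.238ms @ 3/2 + 497.238ms (3/2)
4. 994.475ms @ 3 + 497.238ms (3/2)
5. 1491.713ms @ 9/2 + 497.238ms (3/2)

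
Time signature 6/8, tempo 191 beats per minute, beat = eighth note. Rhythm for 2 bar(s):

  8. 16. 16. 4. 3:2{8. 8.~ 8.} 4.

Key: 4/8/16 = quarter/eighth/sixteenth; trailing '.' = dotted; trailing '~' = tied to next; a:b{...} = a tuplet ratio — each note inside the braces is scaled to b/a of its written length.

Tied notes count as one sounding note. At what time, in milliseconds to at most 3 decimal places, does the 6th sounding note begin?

note 6 onset = 7b = 2198.953ms

1. 0.0ms @ 0 + 471.204ms (3/2)
2. 471.204ms @ 3/2 + 235.602ms (3/4)
3. 706.806ms @ 9/4 + 235.602ms (3/4)
4. 942.408ms @ 3 + 942.408ms (3)
5. 1884.817ms @ 6 + 314.136ms (1)
6. 2198.953ms @ 7 + 628.272ms (2)
7. 2827.225ms @ 9 + 942.408ms (3)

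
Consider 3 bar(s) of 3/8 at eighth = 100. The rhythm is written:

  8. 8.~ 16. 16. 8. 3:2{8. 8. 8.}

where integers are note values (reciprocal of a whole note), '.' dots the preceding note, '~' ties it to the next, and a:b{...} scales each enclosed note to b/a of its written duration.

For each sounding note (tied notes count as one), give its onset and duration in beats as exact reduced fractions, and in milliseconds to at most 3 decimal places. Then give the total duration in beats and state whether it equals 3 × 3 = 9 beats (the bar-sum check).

1) 0.0ms=0b +900.0ms=3/2b
2) 900.0ms=3/2b +1350.0ms=9/4b
3) 2250.0ms=15/4b +450.0ms=3/4b
4) 2700.0ms=9/2b +900.0ms=3/2b
5) 3600.0ms=6b +600.0ms=1b
6) 4200.0ms=7b +600.0ms=1b
7) 4800.0ms=8b +600.0ms=1b
Σ=9b of 9 (100bpm 3/8) — PASS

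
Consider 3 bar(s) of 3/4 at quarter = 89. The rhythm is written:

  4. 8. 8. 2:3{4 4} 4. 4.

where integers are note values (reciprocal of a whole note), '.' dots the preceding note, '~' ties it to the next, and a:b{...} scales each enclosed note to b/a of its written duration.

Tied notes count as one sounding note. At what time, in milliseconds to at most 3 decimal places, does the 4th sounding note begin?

1. 0.0ms @ 0 + 1011.236ms (3/2)
2. 1011.236ms @ 3/2 + 505.618ms (3/4)
3. 1516.854ms @ 9/4 + 505.618ms (3/4)
4. 2022.472ms @ 3 + 1011.236ms (3/2)
5. 3033.708ms @ 9/2 + 1011.236ms (3/2)
6. 4044.944ms @ 6 + 1011.236ms (3/2)
7. 5056.18ms @ 15/2 + 1011.236ms (3/2)

note 4 onset = 3b = 2022.472ms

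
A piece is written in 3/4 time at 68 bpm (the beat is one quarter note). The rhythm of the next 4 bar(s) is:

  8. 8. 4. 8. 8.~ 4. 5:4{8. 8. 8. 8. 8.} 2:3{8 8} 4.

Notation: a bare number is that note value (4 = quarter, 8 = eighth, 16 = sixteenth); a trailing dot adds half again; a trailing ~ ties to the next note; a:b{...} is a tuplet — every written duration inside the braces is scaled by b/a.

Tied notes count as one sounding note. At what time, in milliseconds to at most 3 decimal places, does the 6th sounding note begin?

1. 0.0ms @ 0 + 661.765ms (3/4)
2. 661.765ms @ 3/4 + 661.765ms (3/4)
3. 1323.529ms @ 3/2 + 1323.529ms (3/2)
4. 2647.059ms @ 3 + 661.765ms (3/4)
5. 3308.824ms @ 15/4 + 1985.294ms (9/4)
6. 5294.118ms @ 6 + 529.412ms (3/5)
7. 5823.529ms @ 33/5 + 529.412ms (3/5)
8. 6352.941ms @ 36/5 + 529.412ms (3/5)
9. 6882.353ms @ 39/5 + 529.412ms (3/5)
10. 7411.765ms @ 42/5 + 529.412ms (3/5)
11. 7941.176ms @ 9 + 661.765ms (3/4)
12. 8602.941ms @ 39/4 + 661.765ms (3/4)
13. 9264.706ms @ 21/2 + 1323.529ms (3/2)

note 6 onset = 6b = 5294.118ms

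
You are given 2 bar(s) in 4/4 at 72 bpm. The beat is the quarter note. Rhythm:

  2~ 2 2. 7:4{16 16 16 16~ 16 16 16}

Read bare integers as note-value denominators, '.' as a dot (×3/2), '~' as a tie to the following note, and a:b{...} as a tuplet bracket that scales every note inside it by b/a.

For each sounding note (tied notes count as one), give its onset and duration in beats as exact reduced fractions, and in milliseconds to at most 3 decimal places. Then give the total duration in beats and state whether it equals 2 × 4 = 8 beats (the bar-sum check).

1) 0.0ms=0b +3333.333ms=4b
2) 3333.333ms=4b +2500.0ms=3b
3) 5833.333ms=7b +119.048ms=1/7b
4) 5952.381ms=50/7b +119.048ms=1/7b
5) 6071.429ms=51/7b +119.048ms=1/7b
6) 6190.476ms=52/7b +238.095ms=2/7b
7) 6428.571ms=54/7b +119.048ms=1/7b
8) 6547.619ms=55/7b +119.048ms=1/7b
Σ=8b of 8 (72bpm 4/4) — PASS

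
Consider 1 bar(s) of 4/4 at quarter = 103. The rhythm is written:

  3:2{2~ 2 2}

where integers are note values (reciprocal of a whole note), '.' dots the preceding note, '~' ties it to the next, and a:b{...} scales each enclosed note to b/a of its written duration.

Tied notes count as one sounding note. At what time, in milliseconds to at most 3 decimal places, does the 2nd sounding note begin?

1. 0.0ms @ 0 + 1553.398ms (8/3)
2. 1553.398ms @ 8/3 + 776.699ms (4/3)

note 2 onset = 8/3b = 1553.398ms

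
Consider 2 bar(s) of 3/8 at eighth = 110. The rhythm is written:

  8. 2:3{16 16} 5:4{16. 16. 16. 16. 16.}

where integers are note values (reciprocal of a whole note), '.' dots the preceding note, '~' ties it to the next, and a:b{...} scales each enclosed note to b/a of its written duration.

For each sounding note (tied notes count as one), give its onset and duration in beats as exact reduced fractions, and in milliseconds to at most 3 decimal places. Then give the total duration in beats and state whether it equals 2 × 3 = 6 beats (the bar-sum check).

1) 0.0ms=0b +818.182ms=3/2b
2) 818.182ms=3/2b +409.091ms=3/4b
3) 1227.273ms=9/4b +409.091ms=3/4b
4) 1636.364ms=3b +327.273ms=3/5b
5) 1963.636ms=18/5b +327.273ms=3/5b
6) 2290.909ms=21/5b +327.273ms=3/5b
7) 2618.182ms=24/5b +327.273ms=3/5b
8) 2945.455ms=27/5b +327.273ms=3/5b
Σ=6b of 6 (110bpm 3/8) — PASS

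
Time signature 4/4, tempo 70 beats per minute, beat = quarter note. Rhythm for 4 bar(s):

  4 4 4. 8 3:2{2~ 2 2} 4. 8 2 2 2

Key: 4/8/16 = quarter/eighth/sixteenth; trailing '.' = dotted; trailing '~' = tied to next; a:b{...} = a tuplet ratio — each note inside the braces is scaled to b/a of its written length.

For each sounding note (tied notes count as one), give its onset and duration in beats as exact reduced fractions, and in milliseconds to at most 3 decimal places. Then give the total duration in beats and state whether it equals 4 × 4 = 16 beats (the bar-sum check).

1) 0.0ms=0b +857.143ms=1b
2) 857.143ms=1b +857.143ms=1b
3) 1714.286ms=2b +1285.714ms=3/2b
4) 3000.0ms=7/2b +428.571ms=1/2b
5) 3428.571ms=4b +2285.714ms=8/3b
6) 5714.286ms=20/3b +1142.857ms=4/3b
7) 6857.143ms=8b +1285.714ms=3/2b
8) 8142.857ms=19/2b +428.571ms=1/2b
9) 8571.429ms=10b +1714.286ms=2b
10) 10285.714ms=12b +1714.286ms=2b
11) 12000.0ms=14b +1714.286ms=2b
Σ=16b of 16 (70bpm 4/4) — PASS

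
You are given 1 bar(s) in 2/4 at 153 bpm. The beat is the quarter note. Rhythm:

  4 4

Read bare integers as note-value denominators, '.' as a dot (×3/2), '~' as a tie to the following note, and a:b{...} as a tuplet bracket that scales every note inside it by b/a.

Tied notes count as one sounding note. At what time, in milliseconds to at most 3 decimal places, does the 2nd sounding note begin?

note 2 onset = 1b = 392.157ms

1. 0.0ms @ 0 + 392.157ms (1)
2. 392.157ms @ 1 + 392.157ms (1)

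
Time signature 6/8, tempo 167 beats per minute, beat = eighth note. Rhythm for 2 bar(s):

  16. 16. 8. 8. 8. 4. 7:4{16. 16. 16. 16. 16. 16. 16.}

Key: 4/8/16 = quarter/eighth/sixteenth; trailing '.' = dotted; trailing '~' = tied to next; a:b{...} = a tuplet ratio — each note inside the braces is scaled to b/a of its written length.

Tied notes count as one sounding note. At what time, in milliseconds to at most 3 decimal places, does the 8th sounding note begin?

note 8 onset = 66/7b = 3387.511ms

1. 0.0ms @ 0 + 269.461ms (3/4)
2. 269.461ms @ 3/4 + 269.461ms (3/4)
3. 538.922ms @ 3/2 + 538.922ms (3/2)
4. 1077.844ms @ 3 + 538.922ms (3/2)
5. 1616.766ms @ 9/2 + 538.922ms (3/2)
6. 2155.689ms @ 6 + 1077.844ms (3)
7. 3233.533ms @ 9 + 153.978ms (3/7)
8. 3387.511ms @ 66/7 + 153.978ms (3/7)
9. 3541.488ms @ 69/7 + 153.978ms (3/7)
10. 3695.466ms @ 72/7 + 153.978ms (3/7)
11. 3849.444ms @ 75/7 + 153.978ms (3/7)
12. 4003.422ms @ 78/7 + 153.978ms (3/7)
13. 4157.399ms @ 81/7 + 153.978ms (3/7)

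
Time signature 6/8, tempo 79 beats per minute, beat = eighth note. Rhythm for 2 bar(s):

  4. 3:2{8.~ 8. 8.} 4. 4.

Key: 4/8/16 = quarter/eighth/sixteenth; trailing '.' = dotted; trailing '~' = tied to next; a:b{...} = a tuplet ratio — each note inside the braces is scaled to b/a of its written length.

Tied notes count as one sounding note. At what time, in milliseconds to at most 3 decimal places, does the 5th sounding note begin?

note 5 onset = 9b = 6835.443ms

1. 0.0ms @ 0 + 2278.481ms (3)
2. 2278.481ms @ 3 + 1518.987ms (2)
3. 3797.468ms @ 5 + 759.494ms (1)
4. 4556.962ms @ 6 + 2278.481ms (3)
5. 6835.443ms @ 9 + 2278.481ms (3)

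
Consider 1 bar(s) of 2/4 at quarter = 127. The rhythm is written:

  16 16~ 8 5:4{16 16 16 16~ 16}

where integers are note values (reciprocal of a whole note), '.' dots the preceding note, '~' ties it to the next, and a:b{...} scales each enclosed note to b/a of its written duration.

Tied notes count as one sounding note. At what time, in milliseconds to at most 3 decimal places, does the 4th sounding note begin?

1. 0.0ms @ 0 + 118.11ms (1/4)
2. 118.11ms @ 1/4 + 354.331ms (3/4)
3. 472.441ms @ 1 + 94.488ms (1/5)
4. 566.929ms @ 6/5 + 94.488ms (1/5)
5. 661.417ms @ 7/5 + 94.488ms (1/5)
6. 755.906ms @ 8/5 + 188.976ms (2/5)

note 4 onset = 6/5b = 566.929ms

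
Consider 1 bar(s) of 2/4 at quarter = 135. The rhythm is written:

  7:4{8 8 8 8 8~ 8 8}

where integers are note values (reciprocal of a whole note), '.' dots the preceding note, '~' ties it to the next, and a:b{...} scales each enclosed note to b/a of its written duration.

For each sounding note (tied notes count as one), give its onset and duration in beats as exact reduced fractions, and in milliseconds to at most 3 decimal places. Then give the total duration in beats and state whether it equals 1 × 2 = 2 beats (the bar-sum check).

1) 0.0ms=0b +126.984ms=2/7b
2) 126.984ms=2/7b +126.984ms=2/7b
3) 253.968ms=4/7b +126.984ms=2/7b
4) 380.952ms=6/7b +126.984ms=2/7b
5) 507.937ms=8/7b +253.968ms=4/7b
6) 761.905ms=12/7b +126.984ms=2/7b
Σ=2b of 2 (135bpm 2/4) — PASS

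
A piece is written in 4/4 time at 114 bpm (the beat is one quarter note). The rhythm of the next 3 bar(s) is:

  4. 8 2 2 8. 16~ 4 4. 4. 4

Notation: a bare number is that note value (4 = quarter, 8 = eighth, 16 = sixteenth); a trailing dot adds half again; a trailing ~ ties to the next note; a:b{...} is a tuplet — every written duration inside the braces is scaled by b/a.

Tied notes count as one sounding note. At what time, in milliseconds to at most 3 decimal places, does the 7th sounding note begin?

note 7 onset = 8b = 4210.526ms

1. 0.0ms @ 0 + 789.474ms (3/2)
2. 789.474ms @ 3/2 + 263.158ms (1/2)
3. 1052.632ms @ 2 + 1052.632ms (2)
4. 2105.263ms @ 4 + 1052.632ms (2)
5. 3157.895ms @ 6 + 394.737ms (3/4)
6. 3552.632ms @ 27/4 + 657.895ms (5/4)
7. 4210.526ms @ 8 + 789.474ms (3/2)
8. 5000.0ms @ 19/2 + 789.474ms (3/2)
9. 5789.474ms @ 11 + 526.316ms (1)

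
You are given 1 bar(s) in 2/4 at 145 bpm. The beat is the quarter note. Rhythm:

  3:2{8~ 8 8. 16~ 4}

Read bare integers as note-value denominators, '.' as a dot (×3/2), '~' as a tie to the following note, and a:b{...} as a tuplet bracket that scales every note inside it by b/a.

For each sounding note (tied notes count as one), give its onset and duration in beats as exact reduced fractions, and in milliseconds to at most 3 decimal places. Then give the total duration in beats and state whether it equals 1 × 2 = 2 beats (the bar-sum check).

1) 0.0ms=0b +275.862ms=2/3b
2) 275.862ms=2/3b +206.897ms=1/2b
3) 482.759ms=7/6b +344.828ms=5/6b
Σ=2b of 2 (145bpm 2/4) — PASS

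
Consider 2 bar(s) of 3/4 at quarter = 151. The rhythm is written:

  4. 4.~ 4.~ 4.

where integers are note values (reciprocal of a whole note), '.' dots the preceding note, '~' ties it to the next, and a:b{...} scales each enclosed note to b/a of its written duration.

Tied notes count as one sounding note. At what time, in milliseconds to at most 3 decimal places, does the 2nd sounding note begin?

1. 0.0ms @ 0 + 596.026ms (3/2)
2. 596.026ms @ 3/2 + 1788.079ms (9/2)

note 2 onset = 3/2b = 596.026ms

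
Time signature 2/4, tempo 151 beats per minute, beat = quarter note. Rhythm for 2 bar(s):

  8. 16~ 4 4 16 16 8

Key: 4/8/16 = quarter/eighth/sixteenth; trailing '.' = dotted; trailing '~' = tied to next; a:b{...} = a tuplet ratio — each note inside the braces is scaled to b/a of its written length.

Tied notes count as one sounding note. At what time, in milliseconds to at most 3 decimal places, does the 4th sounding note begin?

1. 0.0ms @ 0 + 298.013ms (3/4)
2. 298.013ms @ 3/4 + 496.689ms (5/4)
3. 794.702ms @ 2 + 397.351ms (1)
4. 1192.053ms @ 3 + 99.338ms (1/4)
5. 1291.391ms @ 13/4 + 99.338ms (1/4)
6. 1390.728ms @ 7/2 + 198.675ms (1/2)

note 4 onset = 3b = 1192.053ms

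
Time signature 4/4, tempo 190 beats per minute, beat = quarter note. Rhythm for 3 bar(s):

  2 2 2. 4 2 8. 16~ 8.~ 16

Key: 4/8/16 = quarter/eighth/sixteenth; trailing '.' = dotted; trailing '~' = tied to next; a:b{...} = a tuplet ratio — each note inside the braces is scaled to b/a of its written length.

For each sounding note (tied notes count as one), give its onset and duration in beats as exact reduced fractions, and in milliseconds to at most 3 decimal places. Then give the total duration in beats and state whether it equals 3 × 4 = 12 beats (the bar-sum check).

1) 0.0ms=0b +631.579ms=2b
2) 631.579ms=2b +631.579ms=2b
3) 1263.158ms=4b +947.368ms=3b
4) 2210.526ms=7b +315.789ms=1b
5) 2526.316ms=8b +631.579ms=2b
6) 3157.895ms=10b +236.842ms=3/4b
7) 3394.737ms=43/4b +394.737ms=5/4b
Σ=12b of 12 (190bpm 4/4) — PASS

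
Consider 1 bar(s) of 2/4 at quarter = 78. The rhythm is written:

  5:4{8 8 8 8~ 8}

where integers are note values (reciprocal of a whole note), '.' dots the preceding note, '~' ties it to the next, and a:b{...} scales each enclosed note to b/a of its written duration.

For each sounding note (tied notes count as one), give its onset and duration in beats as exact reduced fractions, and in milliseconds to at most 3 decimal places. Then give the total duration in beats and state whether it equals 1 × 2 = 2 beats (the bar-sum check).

1) 0.0ms=0b +307.692ms=2/5b
2) 307.692ms=2/5b +307.692ms=2/5b
3) 615.385ms=4/5b +307.692ms=2/5b
4) 923.077ms=6/5b +615.385ms=4/5b
Σ=2b of 2 (78bpm 2/4) — PASS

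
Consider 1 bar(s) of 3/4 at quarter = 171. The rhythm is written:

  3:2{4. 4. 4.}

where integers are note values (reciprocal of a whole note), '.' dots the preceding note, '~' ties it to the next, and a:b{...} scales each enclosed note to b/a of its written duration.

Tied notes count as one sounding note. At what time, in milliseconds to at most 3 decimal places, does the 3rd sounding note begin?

note 3 onset = 2b = 701.754ms

1. 0.0ms @ 0 + 350.877ms (1)
2. 350.877ms @ 1 + 350.877ms (1)
3. 701.754ms @ 2 + 350.877ms (1)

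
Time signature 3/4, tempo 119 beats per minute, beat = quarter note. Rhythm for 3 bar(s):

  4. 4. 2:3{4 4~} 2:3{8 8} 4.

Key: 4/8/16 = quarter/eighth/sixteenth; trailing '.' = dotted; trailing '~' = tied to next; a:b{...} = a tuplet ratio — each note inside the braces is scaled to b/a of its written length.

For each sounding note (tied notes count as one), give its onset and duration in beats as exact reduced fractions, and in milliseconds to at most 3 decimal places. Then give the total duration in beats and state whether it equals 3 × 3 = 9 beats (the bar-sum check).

1) 0.0ms=0b +756.303ms=3/2b
2) 756.303ms=3/2b +756.303ms=3/2b
3) 1512.605ms=3b +756.303ms=3/2b
4) 2268.908ms=9/2b +1134.454ms=9/4b
5) 3403.361ms=27/4b +378.151ms=3/4b
6) 3781.513ms=15/2b +756.303ms=3/2b
Σ=9b of 9 (119bpm 3/4) — PASS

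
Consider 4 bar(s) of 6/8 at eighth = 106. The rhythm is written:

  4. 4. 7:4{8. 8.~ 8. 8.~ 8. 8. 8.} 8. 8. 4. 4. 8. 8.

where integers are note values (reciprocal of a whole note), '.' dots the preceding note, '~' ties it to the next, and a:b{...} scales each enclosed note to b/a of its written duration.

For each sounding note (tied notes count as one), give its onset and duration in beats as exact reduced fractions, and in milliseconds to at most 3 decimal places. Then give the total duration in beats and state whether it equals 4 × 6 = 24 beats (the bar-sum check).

1) 0.0ms=0b +1698.113ms=3b
2) 1698.113ms=3b +1698.113ms=3b
3) 3396.226ms=6b +485.175ms=6/7b
4) 3881.402ms=48/7b +970.35ms=12/7b
5) 4851.752ms=60/7b +970.35ms=12/7b
6) 5822.102ms=72/7b +485.175ms=6/7b
7) 6307.278ms=78/7b +485.175ms=6/7b
8) 6792.453ms=12b +849.057ms=3/2b
9) 7641.509ms=27/2b +849.057ms=3/2b
10) 8490.566ms=15b +1698.113ms=3b
11) 10188.679ms=18b +1698.113ms=3b
12) 11886.792ms=21b +849.057ms=3/2b
13) 12735.849ms=45/2b +849.057ms=3/2b
Σ=24b of 24 (106bpm 6/8) — PASS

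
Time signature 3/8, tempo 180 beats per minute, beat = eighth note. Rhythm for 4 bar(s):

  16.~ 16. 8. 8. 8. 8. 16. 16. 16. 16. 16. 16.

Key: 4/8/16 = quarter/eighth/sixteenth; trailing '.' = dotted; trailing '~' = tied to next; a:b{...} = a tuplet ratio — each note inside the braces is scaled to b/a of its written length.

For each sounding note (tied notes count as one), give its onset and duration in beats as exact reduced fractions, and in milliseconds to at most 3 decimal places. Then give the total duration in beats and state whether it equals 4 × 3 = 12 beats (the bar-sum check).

1) 0.0ms=0b +500.0ms=3/2b
2) 500.0ms=3/2b +500.0ms=3/2b
3) 1000.0ms=3b +500.0ms=3/2b
4) 1500.0ms=9/2b +500.0ms=3/2b
5) 2000.0ms=6b +500.0ms=3/2b
6) 2500.0ms=15/2b +250.0ms=3/4b
7) 2750.0ms=33/4b +250.0ms=3/4b
8) 3000.0ms=9b +250.0ms=3/4b
9) 3250.0ms=39/4b +250.0ms=3/4b
10) 3500.0ms=21/2b +250.0ms=3/4b
11) 3750.0ms=45/4b +250.0ms=3/4b
Σ=12b of 12 (180bpm 3/8) — PASS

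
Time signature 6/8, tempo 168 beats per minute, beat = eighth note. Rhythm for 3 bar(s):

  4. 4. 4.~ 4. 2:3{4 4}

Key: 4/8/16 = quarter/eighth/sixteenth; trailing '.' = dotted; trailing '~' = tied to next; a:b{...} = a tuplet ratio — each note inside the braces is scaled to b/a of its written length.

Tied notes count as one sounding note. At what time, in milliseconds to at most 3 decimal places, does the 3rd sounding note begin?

1. 0.0ms @ 0 + 1071.429ms (3)
2. 1071.429ms @ 3 + 1071.429ms (3)
3. 2142.857ms @ 6 + 2142.857ms (6)
4. 4285.714ms @ 12 + 1071.429ms (3)
5. 5357.143ms @ 15 + 1071.429ms (3)

note 3 onset = 6b = 2142.857ms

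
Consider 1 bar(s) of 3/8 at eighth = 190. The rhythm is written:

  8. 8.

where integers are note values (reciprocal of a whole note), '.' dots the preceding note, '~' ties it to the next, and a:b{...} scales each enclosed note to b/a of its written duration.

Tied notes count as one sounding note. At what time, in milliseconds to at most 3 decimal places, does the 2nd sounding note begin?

note 2 onset = 3/2b = 473.684ms

1. 0.0ms @ 0 + 473.684ms (3/2)
2. 473.684ms @ 3/2 + 473.684ms (3/2)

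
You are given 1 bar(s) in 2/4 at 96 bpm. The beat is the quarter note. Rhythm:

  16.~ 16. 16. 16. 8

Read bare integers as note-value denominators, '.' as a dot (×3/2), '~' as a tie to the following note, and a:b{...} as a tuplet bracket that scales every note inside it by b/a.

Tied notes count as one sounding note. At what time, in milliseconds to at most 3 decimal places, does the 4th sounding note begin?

1. 0.0ms @ 0 + 468.75ms (3/4)
2. 468.75ms @ 3/4 + 234.375ms (3/8)
3. 703.125ms @ 9/8 + 234.375ms (3/8)
4. 937.5ms @ 3/2 + 312.5ms (1/2)

note 4 onset = 3/2b = 937.5ms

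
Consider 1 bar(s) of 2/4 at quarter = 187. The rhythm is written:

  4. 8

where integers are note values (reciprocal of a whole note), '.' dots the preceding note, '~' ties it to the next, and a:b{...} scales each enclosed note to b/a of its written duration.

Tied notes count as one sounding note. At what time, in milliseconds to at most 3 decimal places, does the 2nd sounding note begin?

note 2 onset = 3/2b = 481.283ms

1. 0.0ms @ 0 + 481.283ms (3/2)
2. 481.283ms @ 3/2 + 160.428ms (1/2)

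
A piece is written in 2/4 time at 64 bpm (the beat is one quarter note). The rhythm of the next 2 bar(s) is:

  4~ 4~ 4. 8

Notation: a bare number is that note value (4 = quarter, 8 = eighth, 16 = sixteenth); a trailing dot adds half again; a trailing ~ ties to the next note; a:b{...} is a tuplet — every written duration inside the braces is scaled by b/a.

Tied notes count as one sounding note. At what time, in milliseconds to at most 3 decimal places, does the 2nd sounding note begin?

note 2 onset = 7/2b = 3281.25ms

1. 0.0ms @ 0 + 3281.25ms (7/2)
2. 3281.25ms @ 7/2 + 468.75ms (1/2)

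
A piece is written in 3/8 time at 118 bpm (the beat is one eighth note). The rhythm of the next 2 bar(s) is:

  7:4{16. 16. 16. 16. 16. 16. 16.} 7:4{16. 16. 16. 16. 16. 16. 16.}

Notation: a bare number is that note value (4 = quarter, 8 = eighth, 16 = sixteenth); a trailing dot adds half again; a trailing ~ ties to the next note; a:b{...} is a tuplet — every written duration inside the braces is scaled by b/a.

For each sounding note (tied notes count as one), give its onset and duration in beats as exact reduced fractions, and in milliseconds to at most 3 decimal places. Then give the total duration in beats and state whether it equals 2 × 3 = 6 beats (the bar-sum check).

1) 0.0ms=0b +217.918ms=3/7b
2) 217.918ms=3/7b +217.918ms=3/7b
3) 435.835ms=6/7b +217.918ms=3/7b
4) 653.753ms=9/7b +217.918ms=3/7b
5) 871.671ms=12/7b +217.918ms=3/7b
6) 1089.588ms=15/7b +217.918ms=3/7b
7) 1307.506ms=18/7b +217.918ms=3/7b
8) 1525.424ms=3b +217.918ms=3/7b
9) 1743.341ms=24/7b +217.918ms=3/7b
10) 1961.259ms=27/7b +217.918ms=3/7b
11) 2179.177ms=30/7b +217.918ms=3/7b
12) 2397.094ms=33/7b +217.918ms=3/7b
13) 2615.012ms=36/7b +217.918ms=3/7b
14) 2832.93ms=39/7b +217.918ms=3/7b
Σ=6b of 6 (118bpm 3/8) — PASS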